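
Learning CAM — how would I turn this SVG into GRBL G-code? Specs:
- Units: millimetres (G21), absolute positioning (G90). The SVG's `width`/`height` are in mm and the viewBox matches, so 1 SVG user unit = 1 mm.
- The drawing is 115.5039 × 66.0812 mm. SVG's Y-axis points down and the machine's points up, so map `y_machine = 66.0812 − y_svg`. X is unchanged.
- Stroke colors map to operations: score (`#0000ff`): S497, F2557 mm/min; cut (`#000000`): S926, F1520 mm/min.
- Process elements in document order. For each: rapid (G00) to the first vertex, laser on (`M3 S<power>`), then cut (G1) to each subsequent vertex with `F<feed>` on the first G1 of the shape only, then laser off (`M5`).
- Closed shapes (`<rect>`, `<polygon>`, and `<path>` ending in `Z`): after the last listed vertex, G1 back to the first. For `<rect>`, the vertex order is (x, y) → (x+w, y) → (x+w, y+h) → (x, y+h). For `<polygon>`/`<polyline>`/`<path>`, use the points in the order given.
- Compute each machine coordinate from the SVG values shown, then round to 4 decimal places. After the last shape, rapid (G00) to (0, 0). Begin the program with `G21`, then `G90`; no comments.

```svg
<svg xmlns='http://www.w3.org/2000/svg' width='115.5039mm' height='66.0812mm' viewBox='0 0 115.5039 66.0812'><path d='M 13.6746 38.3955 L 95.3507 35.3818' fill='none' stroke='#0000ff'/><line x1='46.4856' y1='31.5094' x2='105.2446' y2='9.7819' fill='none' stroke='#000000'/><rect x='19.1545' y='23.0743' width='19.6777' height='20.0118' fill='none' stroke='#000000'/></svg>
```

G21
G90
G00 X13.6746 Y27.6857
M3 S497
G1 X95.3507 Y30.6994 F2557
M5
G00 X46.4856 Y34.5718
M3 S926
G1 X105.2446 Y56.2993 F1520
M5
G00 X19.1545 Y43.0069
M3 S926
G1 X38.8322 Y43.0069 F1520
G1 X38.8322 Y22.9951
G1 X19.1545 Y22.9951
G1 X19.1545 Y43.0069
M5
G00 X0.0000 Y0.0000

Since the viewBox matches the mm dimensions, user units are millimetres directly. The only transform is the Y-flip y_m = 66.0812 − y_svg.

Shape 1 is a line segment drawn with `<path>`. Its stroke #0000ff means score at S497, F2557. After flipping Y the toolpath is (13.6746,27.6857) → (95.3507,30.6994).

Shape 2 is a line segment drawn with `<line>`. Its stroke #000000 means cut at S926, F1520. After flipping Y the toolpath is (46.4856,34.5718) → (105.2446,56.2993).

Shape 3 is a rectangle drawn with `<rect>`. Its stroke #000000 means cut at S926, F1520. After flipping Y the toolpath is (19.1545,43.0069) → (38.8322,43.0069) → (38.8322,22.9951) → (19.1545,22.9951) → (19.1545,43.0069), returning to the start.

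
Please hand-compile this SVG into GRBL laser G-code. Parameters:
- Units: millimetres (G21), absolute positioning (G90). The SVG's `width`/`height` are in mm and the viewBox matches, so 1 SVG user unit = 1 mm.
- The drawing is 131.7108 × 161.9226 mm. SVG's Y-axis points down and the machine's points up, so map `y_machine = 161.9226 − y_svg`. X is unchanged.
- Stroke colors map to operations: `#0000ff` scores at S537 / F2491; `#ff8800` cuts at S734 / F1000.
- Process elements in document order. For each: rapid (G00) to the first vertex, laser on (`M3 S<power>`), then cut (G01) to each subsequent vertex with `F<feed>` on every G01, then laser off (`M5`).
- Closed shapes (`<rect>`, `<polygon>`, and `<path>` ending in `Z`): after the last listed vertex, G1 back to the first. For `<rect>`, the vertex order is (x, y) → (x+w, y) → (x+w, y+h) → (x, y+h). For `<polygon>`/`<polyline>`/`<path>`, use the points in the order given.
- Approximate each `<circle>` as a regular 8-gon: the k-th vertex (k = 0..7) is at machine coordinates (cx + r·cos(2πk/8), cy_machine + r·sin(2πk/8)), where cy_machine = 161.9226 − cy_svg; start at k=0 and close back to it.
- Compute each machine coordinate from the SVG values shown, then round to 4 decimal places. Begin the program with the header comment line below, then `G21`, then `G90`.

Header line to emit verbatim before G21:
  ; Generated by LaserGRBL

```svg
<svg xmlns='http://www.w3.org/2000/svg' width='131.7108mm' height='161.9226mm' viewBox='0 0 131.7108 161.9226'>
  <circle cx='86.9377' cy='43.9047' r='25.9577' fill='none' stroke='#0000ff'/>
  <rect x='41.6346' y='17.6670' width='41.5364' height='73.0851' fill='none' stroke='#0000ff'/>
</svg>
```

viewBox `0 0 131.7108 161.9226` with mm width/height → 1 unit = 1 mm. Flip: y_m = 161.9226 − y_svg.

**Shape 1** — `<circle>` circle, stroke `#0000ff` → score (S537, F2491). Machine vertices: (112.8954,118.0179) → (105.2926,136.3728) → (86.9377,143.9756) → (68.5828,136.3728) → (60.9800,118.0179) → (68.5828,99.6630) → (86.9377,92.0602) → (105.2926,99.6630) → (112.8954,118.0179). Closed: final G1 returns to the first vertex.

**Shape 2** — `<rect>` rectangle, stroke `#0000ff` → score (S537, F2491). Machine vertices: (41.6346,144.2556) → (83.1710,144.2556) → (83.1710,71.1705) → (41.6346,71.1705) → (41.6346,144.2556). Closed: final G1 returns to the first vertex.

; Generated by LaserGRBL
G21
G90
G00 X112.8954 Y118.0179
M3 S537
G01 X105.2926 Y136.3728 F2491
G01 X86.9377 Y143.9756 F2491
G01 X68.5828 Y136.3728 F2491
G01 X60.9800 Y118.0179 F2491
G01 X68.5828 Y99.6630 F2491
G01 X86.9377 Y92.0602 F2491
G01 X105.2926 Y99.6630 F2491
G01 X112.8954 Y118.0179 F2491
M5
G00 X41.6346 Y144.2556
M3 S537
G01 X83.1710 Y144.2556 F2491
G01 X83.1710 Y71.1705 F2491
G01 X41.6346 Y71.1705 F2491
G01 X41.6346 Y144.2556 F2491
M5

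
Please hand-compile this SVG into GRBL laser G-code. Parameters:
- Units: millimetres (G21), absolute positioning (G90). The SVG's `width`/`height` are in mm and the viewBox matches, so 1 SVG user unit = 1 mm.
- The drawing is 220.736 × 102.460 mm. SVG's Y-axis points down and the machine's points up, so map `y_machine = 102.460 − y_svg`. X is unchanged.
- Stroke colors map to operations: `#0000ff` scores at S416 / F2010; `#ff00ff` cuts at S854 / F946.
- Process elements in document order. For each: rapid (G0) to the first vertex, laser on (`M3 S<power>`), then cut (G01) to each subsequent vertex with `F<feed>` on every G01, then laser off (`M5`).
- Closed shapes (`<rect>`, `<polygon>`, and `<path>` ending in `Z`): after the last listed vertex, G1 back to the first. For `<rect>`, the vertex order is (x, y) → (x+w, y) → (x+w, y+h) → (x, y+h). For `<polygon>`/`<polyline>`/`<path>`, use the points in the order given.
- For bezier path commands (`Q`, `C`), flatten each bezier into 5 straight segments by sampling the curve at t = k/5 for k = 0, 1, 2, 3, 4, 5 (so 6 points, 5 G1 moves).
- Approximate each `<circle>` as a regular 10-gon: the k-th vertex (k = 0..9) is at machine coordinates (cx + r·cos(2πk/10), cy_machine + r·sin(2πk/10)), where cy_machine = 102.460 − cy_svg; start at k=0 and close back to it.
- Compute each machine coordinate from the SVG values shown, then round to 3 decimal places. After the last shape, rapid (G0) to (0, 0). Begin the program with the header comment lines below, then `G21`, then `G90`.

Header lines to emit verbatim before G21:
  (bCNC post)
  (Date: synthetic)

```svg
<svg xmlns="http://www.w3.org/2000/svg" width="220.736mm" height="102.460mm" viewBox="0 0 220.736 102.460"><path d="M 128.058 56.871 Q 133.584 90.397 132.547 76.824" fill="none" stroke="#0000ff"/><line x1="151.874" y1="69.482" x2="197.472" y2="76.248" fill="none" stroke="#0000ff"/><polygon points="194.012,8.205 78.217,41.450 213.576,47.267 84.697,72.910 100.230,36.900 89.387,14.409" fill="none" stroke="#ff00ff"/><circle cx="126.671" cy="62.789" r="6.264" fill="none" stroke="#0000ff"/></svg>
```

(bCNC post)
(Date: synthetic)
G21
G90
G0 X128.058 Y45.589
M3 S416
G01 X130.006 Y34.063 F2010
G01 X131.429 Y26.304 F2010
G01 X132.327 Y22.313 F2010
G01 X132.699 Y22.091 F2010
G01 X132.547 Y25.636 F2010
M5
G0 X151.874 Y32.978
M3 S416
G01 X197.472 Y26.212 F2010
M5
G0 X194.012 Y94.255
M3 S854
G01 X78.217 Y61.010 F946
G01 X213.576 Y55.193 F946
G01 X84.697 Y29.550 F946
G01 X100.230 Y65.560 F946
G01 X89.387 Y88.051 F946
G01 X194.012 Y94.255 F946
M5
G0 X132.935 Y39.671
M3 S416
G01 X131.739 Y43.353 F2010
G01 X128.607 Y45.628 F2010
G01 X124.735 Y45.628 F2010
G01 X121.603 Y43.353 F2010
G01 X120.407 Y39.671 F2010
G01 X121.603 Y35.989 F2010
G01 X124.735 Y33.714 F2010
G01 X128.607 Y33.714 F2010
G01 X131.739 Y35.989 F2010
G01 X132.935 Y39.671 F2010
M5
G0 X0.000 Y0.000

viewBox `0 0 220.736 102.460` with mm width/height → 1 unit = 1 mm. Flip: y_m = 102.460 − y_svg.

**Shape 1** — `<path>` quadratic bezier, stroke `#0000ff` → score (S416, F2010). Control points (SVG): P0=(128.058,56.871), P1=(133.584,90.397), P2=(132.547,76.824); sampled at t=k/5. Machine vertices: (128.058,45.589) → (130.006,34.063) → (131.429,26.304) → (132.327,22.313) → (132.699,22.091) → (132.547,25.636). Open path.

**Shape 2** — `<line>` line segment, stroke `#0000ff` → score (S416, F2010). Machine vertices: (151.874,32.978) → (197.472,26.212). Open path.

**Shape 3** — `<polygon>` closed polygon, stroke `#ff00ff` → cut (S854, F946). Machine vertices: (194.012,94.255) → (78.217,61.010) → (213.576,55.193) → (84.697,29.550) → (100.230,65.560) → (89.387,88.051) → (194.012,94.255). Closed: final G1 returns to the first vertex.

**Shape 4** — `<circle>` circle, stroke `#0000ff` → score (S416, F2010). Machine vertices: (132.935,39.671) → (131.739,43.353) → (128.607,45.628) → (124.735,45.628) → (121.603,43.353) → (120.407,39.671) → (121.603,35.989) → (124.735,33.714) → (128.607,33.714) → (131.739,35.989) → (132.935,39.671). Closed: final G1 returns to the first vertex.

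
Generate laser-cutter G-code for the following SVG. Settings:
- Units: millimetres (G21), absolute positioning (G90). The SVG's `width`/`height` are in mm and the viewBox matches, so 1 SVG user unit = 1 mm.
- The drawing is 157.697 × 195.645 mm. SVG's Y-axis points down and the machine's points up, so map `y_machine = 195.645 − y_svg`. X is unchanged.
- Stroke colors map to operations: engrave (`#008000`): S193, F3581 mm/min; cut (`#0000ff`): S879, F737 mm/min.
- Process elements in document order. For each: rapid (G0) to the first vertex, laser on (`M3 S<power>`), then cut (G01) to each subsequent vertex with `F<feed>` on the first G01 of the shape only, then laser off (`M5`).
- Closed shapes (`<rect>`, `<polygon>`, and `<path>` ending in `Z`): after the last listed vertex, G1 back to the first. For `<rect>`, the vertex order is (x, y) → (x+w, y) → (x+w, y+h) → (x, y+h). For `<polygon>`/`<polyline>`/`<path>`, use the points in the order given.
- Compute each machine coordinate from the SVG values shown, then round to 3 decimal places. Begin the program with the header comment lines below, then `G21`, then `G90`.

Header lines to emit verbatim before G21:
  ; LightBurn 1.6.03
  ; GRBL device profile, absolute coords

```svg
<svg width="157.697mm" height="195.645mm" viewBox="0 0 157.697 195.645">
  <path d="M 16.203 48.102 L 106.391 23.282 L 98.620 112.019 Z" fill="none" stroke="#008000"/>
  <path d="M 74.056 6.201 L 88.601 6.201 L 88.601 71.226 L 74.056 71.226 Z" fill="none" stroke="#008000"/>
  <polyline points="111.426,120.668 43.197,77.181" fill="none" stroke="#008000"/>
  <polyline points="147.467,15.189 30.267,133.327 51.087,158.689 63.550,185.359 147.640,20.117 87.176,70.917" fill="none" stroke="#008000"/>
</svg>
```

viewBox `0 0 157.697 195.645` with mm width/height → 1 unit = 1 mm. Flip: y_m = 195.645 − y_svg.

**Shape 1** — `<path>` closed polygon, stroke `#008000` → engrave (S193, F3581). Machine vertices: (16.203,147.543) → (106.391,172.363) → (98.620,83.626) → (16.203,147.543). Closed: final G1 returns to the first vertex.

**Shape 2** — `<path>` rectangle, stroke `#008000` → engrave (S193, F3581). Machine vertices: (74.056,189.444) → (88.601,189.444) → (88.601,124.419) → (74.056,124.419) → (74.056,189.444). Closed: final G1 returns to the first vertex.

**Shape 3** — `<polyline>` line segment, stroke `#008000` → engrave (S193, F3581). Machine vertices: (111.426,74.977) → (43.197,118.464). Open path.

**Shape 4** — `<polyline>` open polyline, stroke `#008000` → engrave (S193, F3581). Machine vertices: (147.467,180.456) → (30.267,62.318) → (51.087,36.956) → (63.550,10.286) → (147.640,175.528) → (87.176,124.728). Open path.

; LightBurn 1.6.03
; GRBL device profile, absolute coords
G21
G90
G0 X16.203 Y147.543
M3 S193
G01 X106.391 Y172.363 F3581
G01 X98.620 Y83.626
G01 X16.203 Y147.543
M5
G0 X74.056 Y189.444
M3 S193
G01 X88.601 Y189.444 F3581
G01 X88.601 Y124.419
G01 X74.056 Y124.419
G01 X74.056 Y189.444
M5
G0 X111.426 Y74.977
M3 S193
G01 X43.197 Y118.464 F3581
M5
G0 X147.467 Y180.456
M3 S193
G01 X30.267 Y62.318 F3581
G01 X51.087 Y36.956
G01 X63.550 Y10.286
G01 X147.640 Y175.528
G01 X87.176 Y124.728
M5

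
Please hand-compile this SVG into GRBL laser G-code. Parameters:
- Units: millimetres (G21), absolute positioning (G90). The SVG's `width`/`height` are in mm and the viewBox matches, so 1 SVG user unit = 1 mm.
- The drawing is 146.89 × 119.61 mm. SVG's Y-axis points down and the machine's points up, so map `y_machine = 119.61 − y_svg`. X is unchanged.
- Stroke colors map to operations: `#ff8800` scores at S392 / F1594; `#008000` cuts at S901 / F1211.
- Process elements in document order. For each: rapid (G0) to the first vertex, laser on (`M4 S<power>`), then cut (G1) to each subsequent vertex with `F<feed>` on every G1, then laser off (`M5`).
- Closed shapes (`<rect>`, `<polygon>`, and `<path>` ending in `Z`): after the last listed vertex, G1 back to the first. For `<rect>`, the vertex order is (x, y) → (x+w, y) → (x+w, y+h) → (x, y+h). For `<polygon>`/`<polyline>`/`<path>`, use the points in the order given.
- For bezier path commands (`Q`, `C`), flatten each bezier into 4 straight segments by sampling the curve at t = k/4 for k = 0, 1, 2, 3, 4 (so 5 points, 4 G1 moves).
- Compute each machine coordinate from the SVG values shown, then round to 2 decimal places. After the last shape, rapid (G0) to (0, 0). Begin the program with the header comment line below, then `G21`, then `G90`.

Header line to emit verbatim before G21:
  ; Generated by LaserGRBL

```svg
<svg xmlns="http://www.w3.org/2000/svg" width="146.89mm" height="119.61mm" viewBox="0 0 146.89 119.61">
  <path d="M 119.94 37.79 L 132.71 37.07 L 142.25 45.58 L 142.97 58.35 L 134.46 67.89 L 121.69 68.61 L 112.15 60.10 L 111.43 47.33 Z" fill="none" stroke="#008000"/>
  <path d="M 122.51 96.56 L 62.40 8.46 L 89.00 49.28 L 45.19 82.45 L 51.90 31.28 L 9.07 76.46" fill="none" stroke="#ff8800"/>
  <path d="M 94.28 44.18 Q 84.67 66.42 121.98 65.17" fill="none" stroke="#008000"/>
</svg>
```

; Generated by LaserGRBL
G21
G90
G0 X119.94 Y81.82
M4 S901
G1 X132.71 Y82.54 F1211
G1 X142.25 Y74.03 F1211
G1 X142.97 Y61.26 F1211
G1 X134.46 Y51.72 F1211
G1 X121.69 Y51.00 F1211
G1 X112.15 Y59.51 F1211
G1 X111.43 Y72.28 F1211
G1 X119.94 Y81.82 F1211
M5
G0 X122.51 Y23.05
M4 S392
G1 X62.40 Y111.15 F1594
G1 X89.00 Y70.33 F1594
G1 X45.19 Y37.16 F1594
G1 X51.90 Y88.33 F1594
G1 X9.07 Y43.15 F1594
M5
G0 X94.28 Y75.43
M4 S901
G1 X92.41 Y65.78 F1211
G1 X96.40 Y59.06 F1211
G1 X106.26 Y55.28 F1211
G1 X121.98 Y54.44 F1211
M5
G0 X0.00 Y0.00

viewBox `0 0 146.89 119.61` with mm width/height → 1 unit = 1 mm. Flip: y_m = 119.61 − y_svg.

**Shape 1** — `<path>` regular polygon, stroke `#008000` → cut (S901, F1211). Machine vertices: (119.94,81.82) → (132.71,82.54) → (142.25,74.03) → (142.97,61.26) → (134.46,51.72) → (121.69,51.00) → (112.15,59.51) → (111.43,72.28) → (119.94,81.82). Closed: final G1 returns to the first vertex.

**Shape 2** — `<path>` open polyline, stroke `#ff8800` → score (S392, F1594). Machine vertices: (122.51,23.05) → (62.40,111.15) → (89.00,70.33) → (45.19,37.16) → (51.90,88.33) → (9.07,43.15). Open path.

**Shape 3** — `<path>` quadratic bezier, stroke `#008000` → cut (S901, F1211). Control points (SVG): P0=(94.28,44.18), P1=(84.67,66.42), P2=(121.98,65.17); sampled at t=k/4. Machine vertices: (94.28,75.43) → (92.41,65.78) → (96.40,59.06) → (106.26,55.28) → (121.98,54.44). Open path.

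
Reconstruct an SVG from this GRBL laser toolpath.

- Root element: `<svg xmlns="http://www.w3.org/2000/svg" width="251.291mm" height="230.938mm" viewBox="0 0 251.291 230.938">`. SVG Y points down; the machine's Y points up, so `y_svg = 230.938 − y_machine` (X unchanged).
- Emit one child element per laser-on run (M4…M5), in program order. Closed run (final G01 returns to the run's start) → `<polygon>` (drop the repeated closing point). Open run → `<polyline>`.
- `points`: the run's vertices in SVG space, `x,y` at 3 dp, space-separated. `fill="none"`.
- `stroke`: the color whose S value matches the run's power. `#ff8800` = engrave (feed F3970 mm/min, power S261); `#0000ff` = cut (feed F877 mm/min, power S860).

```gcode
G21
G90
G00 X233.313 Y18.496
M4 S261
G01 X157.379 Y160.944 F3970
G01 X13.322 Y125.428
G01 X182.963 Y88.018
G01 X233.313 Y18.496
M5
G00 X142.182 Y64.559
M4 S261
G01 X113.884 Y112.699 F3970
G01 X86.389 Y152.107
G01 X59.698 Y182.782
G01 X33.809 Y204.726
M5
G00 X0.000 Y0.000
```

y_svg = 230.938 − y_m. Every run uses S261, so all elements get stroke `#ff8800` (engrave).

[1] closed run; points: 233.313,212.442 157.379,69.994 13.322,105.510 182.963,142.920

[2] open run; points: 142.182,166.379 113.884,118.239 86.389,78.831 59.698,48.156 33.809,26.212

<svg xmlns="http://www.w3.org/2000/svg" width="251.291mm" height="230.938mm" viewBox="0 0 251.291 230.938">
  <polygon points="233.313,212.442 157.379,69.994 13.322,105.510 182.963,142.920" fill="none" stroke="#ff8800"/>
  <polyline points="142.182,166.379 113.884,118.239 86.389,78.831 59.698,48.156 33.809,26.212" fill="none" stroke="#ff8800"/>
</svg>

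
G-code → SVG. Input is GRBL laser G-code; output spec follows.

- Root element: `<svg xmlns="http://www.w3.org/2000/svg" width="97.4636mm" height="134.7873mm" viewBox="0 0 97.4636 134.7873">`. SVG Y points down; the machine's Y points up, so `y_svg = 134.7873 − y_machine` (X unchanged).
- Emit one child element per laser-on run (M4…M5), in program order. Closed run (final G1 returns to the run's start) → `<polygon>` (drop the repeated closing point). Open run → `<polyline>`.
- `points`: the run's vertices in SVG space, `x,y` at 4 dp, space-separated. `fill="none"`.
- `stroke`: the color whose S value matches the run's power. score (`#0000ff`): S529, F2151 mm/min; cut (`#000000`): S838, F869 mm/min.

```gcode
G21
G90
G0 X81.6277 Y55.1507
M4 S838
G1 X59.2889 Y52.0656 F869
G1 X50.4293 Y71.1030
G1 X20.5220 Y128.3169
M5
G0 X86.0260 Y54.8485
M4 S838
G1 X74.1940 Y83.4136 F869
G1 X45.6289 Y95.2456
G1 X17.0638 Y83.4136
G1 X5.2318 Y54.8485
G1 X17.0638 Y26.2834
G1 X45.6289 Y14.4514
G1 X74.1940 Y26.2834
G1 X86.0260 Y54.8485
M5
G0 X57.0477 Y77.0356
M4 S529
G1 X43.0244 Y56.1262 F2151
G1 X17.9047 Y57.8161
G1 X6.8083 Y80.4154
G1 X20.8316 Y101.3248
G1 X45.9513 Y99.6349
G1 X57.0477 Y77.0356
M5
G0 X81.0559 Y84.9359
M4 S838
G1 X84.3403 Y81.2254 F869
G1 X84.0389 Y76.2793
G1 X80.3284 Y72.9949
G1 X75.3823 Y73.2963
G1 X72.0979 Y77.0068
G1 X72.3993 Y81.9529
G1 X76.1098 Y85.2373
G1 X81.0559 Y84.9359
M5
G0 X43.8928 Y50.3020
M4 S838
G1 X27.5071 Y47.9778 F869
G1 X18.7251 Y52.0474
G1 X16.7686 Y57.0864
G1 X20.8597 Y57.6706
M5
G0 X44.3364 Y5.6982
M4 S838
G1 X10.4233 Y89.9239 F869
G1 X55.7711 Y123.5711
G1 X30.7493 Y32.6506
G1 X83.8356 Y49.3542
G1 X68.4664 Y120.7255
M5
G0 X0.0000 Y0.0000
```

<svg xmlns="http://www.w3.org/2000/svg" width="97.4636mm" height="134.7873mm" viewBox="0 0 97.4636 134.7873">
  <polyline points="81.6277,79.6366 59.2889,82.7217 50.4293,63.6843 20.5220,6.4704" fill="none" stroke="#000000"/>
  <polygon points="86.0260,79.9388 74.1940,51.3737 45.6289,39.5417 17.0638,51.3737 5.2318,79.9388 17.0638,108.5039 45.6289,120.3359 74.1940,108.5039" fill="none" stroke="#000000"/>
  <polygon points="57.0477,57.7517 43.0244,78.6611 17.9047,76.9712 6.8083,54.3719 20.8316,33.4625 45.9513,35.1524" fill="none" stroke="#0000ff"/>
  <polygon points="81.0559,49.8514 84.3403,53.5619 84.0389,58.5080 80.3284,61.7924 75.3823,61.4910 72.0979,57.7805 72.3993,52.8344 76.1098,49.5500" fill="none" stroke="#000000"/>
  <polyline points="43.8928,84.4853 27.5071,86.8095 18.7251,82.7399 16.7686,77.7009 20.8597,77.1167" fill="none" stroke="#000000"/>
  <polyline points="44.3364,129.0891 10.4233,44.8634 55.7711,11.2162 30.7493,102.1367 83.8356,85.4331 68.4664,14.0618" fill="none" stroke="#000000"/>
</svg>

Each laser-on run becomes one SVG element. Flip Y back into SVG space with y_svg = 134.7873 − y_machine.

Run 1: S838 ⇒ cut layer `#000000`. The run is open, so emit a `<polyline>` with points (Y-flipped): 81.6277,79.6366 59.2889,82.7217 50.4293,63.6843 20.5220,6.4704.

Run 2: S838 ⇒ cut layer `#000000`. The run returns to its start, so emit a `<polygon>` with points (Y-flipped): 86.0260,79.9388 74.1940,51.3737 45.6289,39.5417 17.0638,51.3737 5.2318,79.9388 17.0638,108.5039 45.6289,120.3359 74.1940,108.5039.

Run 3: the run's S529 means `#0000ff` (score). The run returns to its start, so emit a `<polygon>` with points (Y-flipped): 57.0477,57.7517 43.0244,78.6611 17.9047,76.9712 6.8083,54.3719 20.8316,33.4625 45.9513,35.1524.

Run 4: S838 ⇒ cut layer `#000000`. The run returns to its start, so emit a `<polygon>` with points (Y-flipped): 81.0559,49.8514 84.3403,53.5619 84.0389,58.5080 80.3284,61.7924 75.3823,61.4910 72.0979,57.7805 72.3993,52.8344 76.1098,49.5500.

Run 5: power S838 maps to stroke `#000000` (cut). The run is open, so emit a `<polyline>` with points (Y-flipped): 43.8928,84.4853 27.5071,86.8095 18.7251,82.7399 16.7686,77.7009 20.8597,77.1167.

Run 6: power S838 maps to stroke `#000000` (cut). The run is open, so emit a `<polyline>` with points (Y-flipped): 44.3364,129.0891 10.4233,44.8634 55.7711,11.2162 30.7493,102.1367 83.8356,85.4331 68.4664,14.0618.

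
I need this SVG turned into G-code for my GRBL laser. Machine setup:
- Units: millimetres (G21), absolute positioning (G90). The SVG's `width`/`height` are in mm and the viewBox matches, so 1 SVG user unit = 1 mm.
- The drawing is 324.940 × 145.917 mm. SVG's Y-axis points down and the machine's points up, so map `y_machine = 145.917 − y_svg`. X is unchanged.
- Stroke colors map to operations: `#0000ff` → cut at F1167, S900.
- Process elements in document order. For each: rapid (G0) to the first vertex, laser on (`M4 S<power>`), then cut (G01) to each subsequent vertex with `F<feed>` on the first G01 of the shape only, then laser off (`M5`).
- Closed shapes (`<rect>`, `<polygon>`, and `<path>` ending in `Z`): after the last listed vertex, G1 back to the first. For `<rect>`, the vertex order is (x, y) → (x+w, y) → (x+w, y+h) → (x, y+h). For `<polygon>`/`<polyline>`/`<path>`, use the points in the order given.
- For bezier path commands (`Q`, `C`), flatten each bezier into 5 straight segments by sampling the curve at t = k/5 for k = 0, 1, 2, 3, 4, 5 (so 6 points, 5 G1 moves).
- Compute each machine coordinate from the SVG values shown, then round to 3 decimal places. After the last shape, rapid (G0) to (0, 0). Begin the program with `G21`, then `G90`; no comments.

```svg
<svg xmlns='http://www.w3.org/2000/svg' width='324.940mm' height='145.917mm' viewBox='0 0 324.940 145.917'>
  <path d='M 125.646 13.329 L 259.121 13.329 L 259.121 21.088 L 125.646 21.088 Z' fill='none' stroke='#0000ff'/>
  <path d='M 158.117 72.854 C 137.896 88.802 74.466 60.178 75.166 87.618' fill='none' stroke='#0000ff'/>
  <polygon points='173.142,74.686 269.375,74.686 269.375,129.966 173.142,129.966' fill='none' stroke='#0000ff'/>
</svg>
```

G21
G90
G0 X125.646 Y132.588
M4 S900
G01 X259.121 Y132.588 F1167
G01 X259.121 Y124.829
G01 X125.646 Y124.829
G01 X125.646 Y132.588
M5
G0 X158.117 Y73.063
M4 S900
G01 X141.658 Y68.038 F1167
G01 X119.981 Y68.879
G01 X98.239 Y70.757
G01 X81.583 Y68.840
G01 X75.166 Y58.299
M5
G0 X173.142 Y71.231
M4 S900
G01 X269.375 Y71.231 F1167
G01 X269.375 Y15.951
G01 X173.142 Y15.951
G01 X173.142 Y71.231
M5
G0 X0.000 Y0.000

viewBox `0 0 324.940 145.917` with mm width/height → 1 unit = 1 mm. Flip: y_m = 145.917 − y_svg.

**Shape 1** — `<path>` rectangle, stroke `#0000ff` → cut (S900, F1167). Machine vertices: (125.646,132.588) → (259.121,132.588) → (259.121,124.829) → (125.646,124.829) → (125.646,132.588). Closed: final G1 returns to the first vertex.

**Shape 2** — `<path>` cubic bezier, stroke `#0000ff` → cut (S900, F1167). Control points (SVG): P0=(158.117,72.854), P1=(137.896,88.802), P2=(74.466,60.178), P3=(75.166,87.618); sampled at t=k/5. Machine vertices: (158.117,73.063) → (141.658,68.038) → (119.981,68.879) → (98.239,70.757) → (81.583,68.840) → (75.166,58.299). Open path.

**Shape 3** — `<polygon>` rectangle, stroke `#0000ff` → cut (S900, F1167). Machine vertices: (173.142,71.231) → (269.375,71.231) → (269.375,15.951) → (173.142,15.951) → (173.142,71.231). Closed: final G1 returns to the first vertex.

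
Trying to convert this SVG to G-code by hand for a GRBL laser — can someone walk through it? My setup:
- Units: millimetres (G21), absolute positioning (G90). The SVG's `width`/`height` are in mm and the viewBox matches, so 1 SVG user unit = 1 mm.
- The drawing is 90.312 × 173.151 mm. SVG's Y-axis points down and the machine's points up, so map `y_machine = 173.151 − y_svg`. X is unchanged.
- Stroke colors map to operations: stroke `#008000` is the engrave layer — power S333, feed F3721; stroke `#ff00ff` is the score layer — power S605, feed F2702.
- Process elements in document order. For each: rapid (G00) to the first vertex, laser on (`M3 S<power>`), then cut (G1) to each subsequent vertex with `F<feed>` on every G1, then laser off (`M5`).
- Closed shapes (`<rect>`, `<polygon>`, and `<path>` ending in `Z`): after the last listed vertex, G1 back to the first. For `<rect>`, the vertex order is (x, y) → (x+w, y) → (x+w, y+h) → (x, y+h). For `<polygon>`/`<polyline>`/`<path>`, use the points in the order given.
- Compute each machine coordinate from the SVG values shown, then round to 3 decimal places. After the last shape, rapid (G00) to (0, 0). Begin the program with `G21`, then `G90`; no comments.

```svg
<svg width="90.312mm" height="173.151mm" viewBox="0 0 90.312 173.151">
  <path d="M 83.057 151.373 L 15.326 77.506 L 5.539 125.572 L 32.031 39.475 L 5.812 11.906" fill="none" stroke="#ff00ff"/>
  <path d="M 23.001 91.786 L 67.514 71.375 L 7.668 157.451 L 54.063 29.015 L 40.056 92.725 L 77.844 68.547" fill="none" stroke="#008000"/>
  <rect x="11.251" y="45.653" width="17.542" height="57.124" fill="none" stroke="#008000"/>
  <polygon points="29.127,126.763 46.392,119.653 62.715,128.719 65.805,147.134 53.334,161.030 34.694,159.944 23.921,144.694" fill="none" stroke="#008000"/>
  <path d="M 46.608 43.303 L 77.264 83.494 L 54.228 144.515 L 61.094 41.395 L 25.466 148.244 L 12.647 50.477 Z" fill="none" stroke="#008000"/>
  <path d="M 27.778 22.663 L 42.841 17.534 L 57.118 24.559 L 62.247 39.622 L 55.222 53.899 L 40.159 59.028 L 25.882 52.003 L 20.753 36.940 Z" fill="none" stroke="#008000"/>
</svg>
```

1 u = 1 mm; y_m = 173.151 − y.

[1] `<path>` open polyline, #ff00ff→score S605 F2702: (83.057,21.778) → (15.326,95.645) → (5.539,47.579) → (32.031,133.676) → (5.812,161.245)

[2] `<path>` open polyline, #008000→engrave S333 F3721: (23.001,81.365) → (67.514,101.776) → (7.668,15.700) → (54.063,144.136) → (40.056,80.426) → (77.844,104.604)

[3] `<rect>` rectangle, #008000→engrave S333 F3721: (11.251,127.498) → (28.793,127.498) → (28.793,70.374) → (11.251,70.374) → (11.251,127.498) (closed)

[4] `<polygon>` regular polygon, #008000→engrave S333 F3721: (29.127,46.388) → (46.392,53.498) → (62.715,44.432) → (65.805,26.017) → (53.334,12.121) → (34.694,13.207) → (23.921,28.457) → (29.127,46.388) (closed)

[5] `<path>` closed polygon, #008000→engrave S333 F3721: (46.608,129.848) → (77.264,89.657) → (54.228,28.636) → (61.094,131.756) → (25.466,24.907) → (12.647,122.674) → (46.608,129.848) (closed)

[6] `<path>` regular polygon, #008000→engrave S333 F3721: (27.778,150.488) → (42.841,155.617) → (57.118,148.592) → (62.247,133.529) → (55.222,119.252) → (40.159,114.123) → (25.882,121.148) → (20.753,136.211) → (27.778,150.488) (closed)

G21
G90
G00 X83.057 Y21.778
M3 S605
G1 X15.326 Y95.645 F2702
G1 X5.539 Y47.579 F2702
G1 X32.031 Y133.676 F2702
G1 X5.812 Y161.245 F2702
M5
G00 X23.001 Y81.365
M3 S333
G1 X67.514 Y101.776 F3721
G1 X7.668 Y15.700 F3721
G1 X54.063 Y144.136 F3721
G1 X40.056 Y80.426 F3721
G1 X77.844 Y104.604 F3721
M5
G00 X11.251 Y127.498
M3 S333
G1 X28.793 Y127.498 F3721
G1 X28.793 Y70.374 F3721
G1 X11.251 Y70.374 F3721
G1 X11.251 Y127.498 F3721
M5
G00 X29.127 Y46.388
M3 S333
G1 X46.392 Y53.498 F3721
G1 X62.715 Y44.432 F3721
G1 X65.805 Y26.017 F3721
G1 X53.334 Y12.121 F3721
G1 X34.694 Y13.207 F3721
G1 X23.921 Y28.457 F3721
G1 X29.127 Y46.388 F3721
M5
G00 X46.608 Y129.848
M3 S333
G1 X77.264 Y89.657 F3721
G1 X54.228 Y28.636 F3721
G1 X61.094 Y131.756 F3721
G1 X25.466 Y24.907 F3721
G1 X12.647 Y122.674 F3721
G1 X46.608 Y129.848 F3721
M5
G00 X27.778 Y150.488
M3 S333
G1 X42.841 Y155.617 F3721
G1 X57.118 Y148.592 F3721
G1 X62.247 Y133.529 F3721
G1 X55.222 Y119.252 F3721
G1 X40.159 Y114.123 F3721
G1 X25.882 Y121.148 F3721
G1 X20.753 Y136.211 F3721
G1 X27.778 Y150.488 F3721
M5
G00 X0.000 Y0.000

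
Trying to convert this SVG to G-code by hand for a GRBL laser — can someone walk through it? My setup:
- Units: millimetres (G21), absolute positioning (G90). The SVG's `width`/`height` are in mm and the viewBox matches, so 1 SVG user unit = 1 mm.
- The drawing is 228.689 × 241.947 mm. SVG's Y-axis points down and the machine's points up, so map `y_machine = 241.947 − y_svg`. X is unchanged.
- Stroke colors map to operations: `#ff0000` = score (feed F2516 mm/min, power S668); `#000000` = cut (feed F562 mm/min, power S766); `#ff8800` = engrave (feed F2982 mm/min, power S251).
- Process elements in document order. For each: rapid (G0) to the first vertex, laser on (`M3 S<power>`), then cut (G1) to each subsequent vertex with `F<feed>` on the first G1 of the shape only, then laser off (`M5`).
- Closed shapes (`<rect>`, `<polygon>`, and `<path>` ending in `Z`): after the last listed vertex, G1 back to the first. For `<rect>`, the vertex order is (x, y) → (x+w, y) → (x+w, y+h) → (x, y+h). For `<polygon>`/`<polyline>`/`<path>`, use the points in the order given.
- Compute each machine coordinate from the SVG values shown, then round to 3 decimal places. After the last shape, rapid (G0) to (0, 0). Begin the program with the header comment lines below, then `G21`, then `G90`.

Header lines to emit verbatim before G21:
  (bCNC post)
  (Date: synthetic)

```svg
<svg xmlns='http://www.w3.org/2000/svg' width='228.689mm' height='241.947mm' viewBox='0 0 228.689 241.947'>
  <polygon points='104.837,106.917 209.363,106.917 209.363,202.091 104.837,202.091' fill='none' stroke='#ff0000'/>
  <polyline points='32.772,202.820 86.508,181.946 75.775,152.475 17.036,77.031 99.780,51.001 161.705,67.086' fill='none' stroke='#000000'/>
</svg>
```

(bCNC post)
(Date: synthetic)
G21
G90
G0 X104.837 Y135.030
M3 S668
G1 X209.363 Y135.030 F2516
G1 X209.363 Y39.856
G1 X104.837 Y39.856
G1 X104.837 Y135.030
M5
G0 X32.772 Y39.127
M3 S766
G1 X86.508 Y60.001 F562
G1 X75.775 Y89.472
G1 X17.036 Y164.916
G1 X99.780 Y190.946
G1 X161.705 Y174.861
M5
G0 X0.000 Y0.000

1 u = 1 mm; y_m = 241.947 − y.

[1] `<polygon>` rectangle, #ff0000→score S668 F2516: (104.837,135.030) → (209.363,135.030) → (209.363,39.856) → (104.837,39.856) → (104.837,135.030) (closed)

[2] `<polyline>` open polyline, #000000→cut S766 F562: (32.772,39.127) → (86.508,60.001) → (75.775,89.472) → (17.036,164.916) → (99.780,190.946) → (161.705,174.861)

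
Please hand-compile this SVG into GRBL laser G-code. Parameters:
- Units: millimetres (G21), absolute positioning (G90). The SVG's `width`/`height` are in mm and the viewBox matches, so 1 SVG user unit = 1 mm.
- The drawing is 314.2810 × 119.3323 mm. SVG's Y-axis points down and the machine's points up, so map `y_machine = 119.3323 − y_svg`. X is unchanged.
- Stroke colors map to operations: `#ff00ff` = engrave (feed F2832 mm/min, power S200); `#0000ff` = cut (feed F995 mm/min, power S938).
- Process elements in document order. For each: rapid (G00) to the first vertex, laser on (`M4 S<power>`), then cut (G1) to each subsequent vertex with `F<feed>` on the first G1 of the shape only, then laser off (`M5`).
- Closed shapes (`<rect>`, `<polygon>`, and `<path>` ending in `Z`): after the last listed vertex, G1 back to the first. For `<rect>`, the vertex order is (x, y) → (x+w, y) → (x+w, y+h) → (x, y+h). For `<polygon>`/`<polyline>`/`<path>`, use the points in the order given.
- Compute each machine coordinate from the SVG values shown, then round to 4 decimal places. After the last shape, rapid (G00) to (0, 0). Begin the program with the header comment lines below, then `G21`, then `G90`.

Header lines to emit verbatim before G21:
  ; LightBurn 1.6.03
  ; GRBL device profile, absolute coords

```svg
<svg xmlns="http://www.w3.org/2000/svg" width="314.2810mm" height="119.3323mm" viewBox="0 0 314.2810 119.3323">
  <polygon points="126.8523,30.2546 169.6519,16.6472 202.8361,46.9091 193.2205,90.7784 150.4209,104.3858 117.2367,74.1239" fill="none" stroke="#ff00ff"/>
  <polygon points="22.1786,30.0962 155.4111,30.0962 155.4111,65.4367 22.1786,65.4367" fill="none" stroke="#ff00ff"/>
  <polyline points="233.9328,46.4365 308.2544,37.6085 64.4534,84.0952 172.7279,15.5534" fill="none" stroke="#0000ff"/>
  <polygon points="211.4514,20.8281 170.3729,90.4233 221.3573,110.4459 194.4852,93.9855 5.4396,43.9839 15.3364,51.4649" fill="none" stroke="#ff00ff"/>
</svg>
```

Since the viewBox matches the mm dimensions, user units are millimetres directly. The only transform is the Y-flip y_m = 119.3323 − y_svg.

Shape 1 is a regular polygon drawn with `<polygon>`. Its stroke #ff00ff means engrave at S200, F2832. After flipping Y the toolpath is (126.8523,89.0777) → (169.6519,102.6851) → (202.8361,72.4232) → (193.2205,28.5539) → (150.4209,14.9465) → (117.2367,45.2084) → (126.8523,89.0777), returning to the start.

Shape 2 is a rectangle drawn with `<polygon>`. Its stroke #ff00ff means engrave at S200, F2832. After flipping Y the toolpath is (22.1786,89.2361) → (155.4111,89.2361) → (155.4111,53.8956) → (22.1786,53.8956) → (22.1786,89.2361), returning to the start.

Shape 3 is a open polyline drawn with `<polyline>`. Its stroke #0000ff means cut at S938, F995. After flipping Y the toolpath is (233.9328,72.8958) → (308.2544,81.7238) → (64.4534,35.2371) → (172.7279,103.7789).

Shape 4 is a closed polygon drawn with `<polygon>`. Its stroke #ff00ff means engrave at S200, F2832. After flipping Y the toolpath is (211.4514,98.5042) → (170.3729,28.9090) → (221.3573,8.8864) → (194.4852,25.3468) → (5.4396,75.3484) → (15.3364,67.8674) → (211.4514,98.5042), returning to the start.

; LightBurn 1.6.03
; GRBL device profile, absolute coords
G21
G90
G00 X126.8523 Y89.0777
M4 S200
G1 X169.6519 Y102.6851 F2832
G1 X202.8361 Y72.4232
G1 X193.2205 Y28.5539
G1 X150.4209 Y14.9465
G1 X117.2367 Y45.2084
G1 X126.8523 Y89.0777
M5
G00 X22.1786 Y89.2361
M4 S200
G1 X155.4111 Y89.2361 F2832
G1 X155.4111 Y53.8956
G1 X22.1786 Y53.8956
G1 X22.1786 Y89.2361
M5
G00 X233.9328 Y72.8958
M4 S938
G1 X308.2544 Y81.7238 F995
G1 X64.4534 Y35.2371
G1 X172.7279 Y103.7789
M5
G00 X211.4514 Y98.5042
M4 S200
G1 X170.3729 Y28.9090 F2832
G1 X221.3573 Y8.8864
G1 X194.4852 Y25.3468
G1 X5.4396 Y75.3484
G1 X15.3364 Y67.8674
G1 X211.4514 Y98.5042
M5
G00 X0.0000 Y0.0000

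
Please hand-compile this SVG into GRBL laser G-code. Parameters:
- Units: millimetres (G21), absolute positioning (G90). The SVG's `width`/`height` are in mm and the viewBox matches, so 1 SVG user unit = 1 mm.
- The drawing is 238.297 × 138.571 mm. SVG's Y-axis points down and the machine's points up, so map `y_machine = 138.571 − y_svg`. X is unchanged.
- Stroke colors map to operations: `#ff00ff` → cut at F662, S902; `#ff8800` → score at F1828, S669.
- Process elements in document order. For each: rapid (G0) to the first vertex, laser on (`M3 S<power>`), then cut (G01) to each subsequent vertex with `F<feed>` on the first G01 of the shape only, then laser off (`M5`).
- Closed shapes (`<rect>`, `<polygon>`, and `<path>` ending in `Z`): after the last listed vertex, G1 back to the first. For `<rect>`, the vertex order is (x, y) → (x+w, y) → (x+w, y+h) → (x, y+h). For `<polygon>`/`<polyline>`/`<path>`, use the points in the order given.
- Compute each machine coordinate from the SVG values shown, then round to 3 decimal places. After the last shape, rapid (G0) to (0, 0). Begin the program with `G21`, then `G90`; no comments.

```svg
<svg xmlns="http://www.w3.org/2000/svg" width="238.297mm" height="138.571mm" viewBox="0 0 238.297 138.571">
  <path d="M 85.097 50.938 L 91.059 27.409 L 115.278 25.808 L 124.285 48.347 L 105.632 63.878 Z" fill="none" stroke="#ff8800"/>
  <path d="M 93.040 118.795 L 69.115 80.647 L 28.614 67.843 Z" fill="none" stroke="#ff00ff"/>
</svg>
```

G21
G90
G0 X85.097 Y87.633
M3 S669
G01 X91.059 Y111.162 F1828
G01 X115.278 Y112.763
G01 X124.285 Y90.224
G01 X105.632 Y74.693
G01 X85.097 Y87.633
M5
G0 X93.040 Y19.776
M3 S902
G01 X69.115 Y57.924 F662
G01 X28.614 Y70.728
G01 X93.040 Y19.776
M5
G0 X0.000 Y0.000

Since the viewBox matches the mm dimensions, user units are millimetres directly. The only transform is the Y-flip y_m = 138.571 − y_svg.

Shape 1 is a regular polygon drawn with `<path>`. Its stroke #ff8800 means score at S669, F1828. After flipping Y the toolpath is (85.097,87.633) → (91.059,111.162) → (115.278,112.763) → (124.285,90.224) → (105.632,74.693) → (85.097,87.633), returning to the start.

Shape 2 is a closed polygon drawn with `<path>`. Its stroke #ff00ff means cut at S902, F662. After flipping Y the toolpath is (93.040,19.776) → (69.115,57.924) → (28.614,70.728) → (93.040,19.776), returning to the start.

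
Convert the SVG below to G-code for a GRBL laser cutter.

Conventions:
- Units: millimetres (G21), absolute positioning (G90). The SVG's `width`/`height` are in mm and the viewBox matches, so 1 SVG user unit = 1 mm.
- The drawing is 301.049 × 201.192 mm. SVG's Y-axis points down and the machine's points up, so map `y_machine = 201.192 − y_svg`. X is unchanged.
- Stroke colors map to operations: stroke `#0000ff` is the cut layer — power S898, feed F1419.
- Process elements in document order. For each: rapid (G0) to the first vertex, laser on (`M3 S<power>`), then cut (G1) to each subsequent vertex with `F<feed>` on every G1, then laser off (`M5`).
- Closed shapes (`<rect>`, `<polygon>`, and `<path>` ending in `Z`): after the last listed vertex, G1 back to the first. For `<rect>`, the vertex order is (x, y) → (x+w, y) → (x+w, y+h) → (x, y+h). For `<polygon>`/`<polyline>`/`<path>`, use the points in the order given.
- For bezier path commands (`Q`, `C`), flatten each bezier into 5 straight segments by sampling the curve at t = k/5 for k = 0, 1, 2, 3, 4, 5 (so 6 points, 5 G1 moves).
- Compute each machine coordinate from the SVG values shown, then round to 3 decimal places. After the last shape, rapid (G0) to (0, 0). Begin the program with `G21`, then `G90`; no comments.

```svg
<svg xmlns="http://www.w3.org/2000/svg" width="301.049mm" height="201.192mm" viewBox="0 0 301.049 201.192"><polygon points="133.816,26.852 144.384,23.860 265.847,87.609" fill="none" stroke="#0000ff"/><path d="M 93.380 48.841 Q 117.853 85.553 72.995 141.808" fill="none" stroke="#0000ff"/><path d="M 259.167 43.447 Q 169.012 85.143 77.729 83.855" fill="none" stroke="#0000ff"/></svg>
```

Since the viewBox matches the mm dimensions, user units are millimetres directly. The only transform is the Y-flip y_m = 201.192 − y_svg.

Shape 1 is a closed polygon drawn with `<polygon>`. Its stroke #0000ff means cut at S898, F1419. After flipping Y the toolpath is (133.816,174.340) → (144.384,177.332) → (265.847,113.583) → (133.816,174.340), returning to the start.

Shape 2 is a quadratic bezier drawn with `<path>`. Its stroke #0000ff means cut at S898, F1419. After flipping Y the toolpath is (93.380,152.351) → (100.396,136.884) → (101.865,119.855) → (97.788,101.261) → (88.165,81.104) → (72.995,59.384).

Shape 3 is a quadratic bezier drawn with `<path>`. Its stroke #0000ff means cut at S898, F1419. After flipping Y the toolpath is (259.167,157.745) → (223.060,142.786) → (186.863,131.266) → (150.575,123.184) → (114.197,118.541) → (77.729,117.337).

G21
G90
G0 X133.816 Y174.340
M3 S898
G1 X144.384 Y177.332 F1419
G1 X265.847 Y113.583 F1419
G1 X133.816 Y174.340 F1419
M5
G0 X93.380 Y152.351
M3 S898
G1 X100.396 Y136.884 F1419
G1 X101.865 Y119.855 F1419
G1 X97.788 Y101.261 F1419
G1 X88.165 Y81.104 F1419
G1 X72.995 Y59.384 F1419
M5
G0 X259.167 Y157.745
M3 S898
G1 X223.060 Y142.786 F1419
G1 X186.863 Y131.266 F1419
G1 X150.575 Y123.184 F1419
G1 X114.197 Y118.541 F1419
G1 X77.729 Y117.337 F1419
M5
G0 X0.000 Y0.000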